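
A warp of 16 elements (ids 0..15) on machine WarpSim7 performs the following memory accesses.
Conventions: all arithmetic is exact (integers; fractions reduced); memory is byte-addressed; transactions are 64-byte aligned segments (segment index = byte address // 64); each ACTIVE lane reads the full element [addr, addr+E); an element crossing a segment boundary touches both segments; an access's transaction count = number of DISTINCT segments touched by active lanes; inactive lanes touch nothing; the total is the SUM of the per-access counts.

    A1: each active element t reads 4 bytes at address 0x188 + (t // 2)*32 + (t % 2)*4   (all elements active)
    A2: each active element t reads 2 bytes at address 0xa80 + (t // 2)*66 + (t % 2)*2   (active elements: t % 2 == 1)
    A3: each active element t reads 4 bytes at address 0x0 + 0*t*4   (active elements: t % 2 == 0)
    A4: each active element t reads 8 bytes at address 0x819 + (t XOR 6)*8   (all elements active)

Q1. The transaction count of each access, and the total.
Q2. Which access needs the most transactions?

A1: 4 transactions
A2: 8 transactions
A3: 1 transaction
A4: 3 transactions

Answer: 4,8,1,3; total 16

Answer: A2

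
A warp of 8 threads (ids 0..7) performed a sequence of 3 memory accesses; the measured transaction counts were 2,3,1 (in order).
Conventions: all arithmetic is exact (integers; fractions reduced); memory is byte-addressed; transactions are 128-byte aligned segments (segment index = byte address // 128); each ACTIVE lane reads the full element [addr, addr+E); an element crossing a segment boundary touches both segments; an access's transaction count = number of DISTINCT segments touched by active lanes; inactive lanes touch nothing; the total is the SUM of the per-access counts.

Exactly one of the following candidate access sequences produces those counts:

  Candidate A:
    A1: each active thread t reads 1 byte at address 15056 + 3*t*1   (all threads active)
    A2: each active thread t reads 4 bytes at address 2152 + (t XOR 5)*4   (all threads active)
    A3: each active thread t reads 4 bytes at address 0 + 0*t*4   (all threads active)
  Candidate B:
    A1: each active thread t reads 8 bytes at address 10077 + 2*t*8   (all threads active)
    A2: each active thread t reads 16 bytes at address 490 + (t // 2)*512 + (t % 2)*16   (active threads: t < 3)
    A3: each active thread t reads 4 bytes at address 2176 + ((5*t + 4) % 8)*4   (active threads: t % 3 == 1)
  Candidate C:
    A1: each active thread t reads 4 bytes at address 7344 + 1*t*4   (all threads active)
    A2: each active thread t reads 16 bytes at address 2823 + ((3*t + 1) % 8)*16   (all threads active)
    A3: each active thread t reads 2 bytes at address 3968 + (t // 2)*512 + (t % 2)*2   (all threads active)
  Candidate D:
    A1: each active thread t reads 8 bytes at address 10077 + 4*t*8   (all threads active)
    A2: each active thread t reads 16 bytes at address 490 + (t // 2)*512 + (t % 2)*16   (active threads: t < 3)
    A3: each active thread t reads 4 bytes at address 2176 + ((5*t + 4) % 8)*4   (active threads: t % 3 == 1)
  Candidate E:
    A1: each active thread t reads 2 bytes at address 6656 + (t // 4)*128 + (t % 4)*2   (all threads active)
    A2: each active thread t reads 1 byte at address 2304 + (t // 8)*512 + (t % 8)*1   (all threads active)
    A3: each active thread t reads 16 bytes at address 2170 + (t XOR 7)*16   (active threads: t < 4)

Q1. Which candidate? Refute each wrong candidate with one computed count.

A: A1 gives 1 transaction, not 2
C: A1 gives 1 transaction, not 2
D: A1 gives 3 transactions, not 2
E: A2 gives 1 transaction, not 3
B: all counts match (2,3,1)

Answer: B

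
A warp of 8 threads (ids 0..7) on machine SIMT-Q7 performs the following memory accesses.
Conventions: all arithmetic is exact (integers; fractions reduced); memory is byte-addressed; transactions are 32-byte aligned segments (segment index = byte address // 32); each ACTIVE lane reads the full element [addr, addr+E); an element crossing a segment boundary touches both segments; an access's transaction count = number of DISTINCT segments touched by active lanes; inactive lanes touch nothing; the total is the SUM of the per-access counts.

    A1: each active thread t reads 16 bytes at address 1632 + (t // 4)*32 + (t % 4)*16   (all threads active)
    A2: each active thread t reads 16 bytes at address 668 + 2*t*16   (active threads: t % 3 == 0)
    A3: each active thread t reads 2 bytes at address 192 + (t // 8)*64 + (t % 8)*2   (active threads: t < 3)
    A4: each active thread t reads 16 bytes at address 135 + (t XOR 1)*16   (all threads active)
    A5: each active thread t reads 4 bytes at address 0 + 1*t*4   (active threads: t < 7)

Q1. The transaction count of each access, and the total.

A1: 3 transactions
A2: 6 transactions
A3: 1 transaction
A4: 5 transactions
A5: 1 transaction

Answer: 3,6,1,5,1; total 16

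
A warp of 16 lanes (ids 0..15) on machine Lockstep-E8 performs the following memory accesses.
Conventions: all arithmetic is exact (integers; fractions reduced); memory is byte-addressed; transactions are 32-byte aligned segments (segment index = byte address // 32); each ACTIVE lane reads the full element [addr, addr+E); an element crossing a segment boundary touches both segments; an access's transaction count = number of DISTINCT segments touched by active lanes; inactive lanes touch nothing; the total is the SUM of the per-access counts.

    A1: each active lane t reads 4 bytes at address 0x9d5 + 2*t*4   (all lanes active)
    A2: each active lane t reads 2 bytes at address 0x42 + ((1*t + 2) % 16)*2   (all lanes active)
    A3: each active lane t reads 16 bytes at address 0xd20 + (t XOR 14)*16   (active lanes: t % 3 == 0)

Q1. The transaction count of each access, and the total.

A1: 5 transactions
A2: 2 transactions
A3: 6 transactions

Answer: 5,2,6; total 13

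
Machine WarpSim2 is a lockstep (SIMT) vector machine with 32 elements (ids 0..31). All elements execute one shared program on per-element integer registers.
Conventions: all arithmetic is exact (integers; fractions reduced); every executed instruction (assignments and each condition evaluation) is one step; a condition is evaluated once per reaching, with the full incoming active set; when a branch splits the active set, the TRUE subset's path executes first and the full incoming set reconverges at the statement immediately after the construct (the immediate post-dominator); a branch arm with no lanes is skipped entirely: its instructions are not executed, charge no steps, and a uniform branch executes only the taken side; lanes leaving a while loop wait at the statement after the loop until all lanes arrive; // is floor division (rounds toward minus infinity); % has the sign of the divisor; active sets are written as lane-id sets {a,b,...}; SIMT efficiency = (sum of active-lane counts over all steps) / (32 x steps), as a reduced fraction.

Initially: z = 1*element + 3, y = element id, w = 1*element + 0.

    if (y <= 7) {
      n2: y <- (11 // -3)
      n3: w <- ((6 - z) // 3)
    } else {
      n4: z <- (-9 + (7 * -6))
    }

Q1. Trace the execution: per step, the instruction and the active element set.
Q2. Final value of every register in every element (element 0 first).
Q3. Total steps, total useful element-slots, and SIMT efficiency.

step 0: eval (y <= 7)                {0,1,2,3,4,5,6,7,8,9,10,11,12,13,14,15,16,17,18,19,20,21,22,23,24,25,26,27,28,29,30,31}
step 1: y <- (11 // -3)              {0,1,2,3,4,5,6,7}
step 2: w <- ((6 - z) // 3)          {0,1,2,3,4,5,6,7}
step 3: z <- (-9 + (7 * -6))         {8,9,10,11,12,13,14,15,16,17,18,19,20,21,22,23,24,25,26,27,28,29,30,31}

Answer: 4 steps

z: 3,4,5,6,7,8,9,10,-51,-51,-51,-51,-51,-51,-51,-51,-51,-51,-51,-51,-51,-51,-51,-51,-51,-51,-51,-51,-51,-51,-51,-51
y: -4,-4,-4,-4,-4,-4,-4,-4,8,9,10,11,12,13,14,15,16,17,18,19,20,21,22,23,24,25,26,27,28,29,30,31
w: 1,0,0,0,-1,-1,-1,-2,8,9,10,11,12,13,14,15,16,17,18,19,20,21,22,23,24,25,26,27,28,29,30,31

steps = 4; useful = 72; efficiency = 72/128 = 9/16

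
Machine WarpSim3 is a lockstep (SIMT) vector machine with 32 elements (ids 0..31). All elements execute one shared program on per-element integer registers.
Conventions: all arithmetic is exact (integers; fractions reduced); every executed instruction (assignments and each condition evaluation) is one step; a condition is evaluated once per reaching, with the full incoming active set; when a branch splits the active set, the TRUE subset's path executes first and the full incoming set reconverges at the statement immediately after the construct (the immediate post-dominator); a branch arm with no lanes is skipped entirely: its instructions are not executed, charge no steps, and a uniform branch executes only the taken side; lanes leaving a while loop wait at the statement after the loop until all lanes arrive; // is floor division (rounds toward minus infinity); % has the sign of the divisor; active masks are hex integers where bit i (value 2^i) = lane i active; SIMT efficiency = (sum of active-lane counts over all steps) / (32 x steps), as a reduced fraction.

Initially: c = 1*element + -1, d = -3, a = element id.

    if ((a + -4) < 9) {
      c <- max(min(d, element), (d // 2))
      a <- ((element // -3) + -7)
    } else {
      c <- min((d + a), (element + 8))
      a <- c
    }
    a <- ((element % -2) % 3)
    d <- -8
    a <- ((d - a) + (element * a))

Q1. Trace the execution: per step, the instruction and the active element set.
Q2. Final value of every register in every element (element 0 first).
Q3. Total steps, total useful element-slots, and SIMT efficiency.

step 0: eval ((a + -4) < 9)          0xffffffff
step 1: c <- max(min(d, element), (d // 2)) 0x00001fff
step 2: a <- ((element // -3) + -7)  0x00001fff
step 3: c <- min((d + a), (element + 8)) 0xffffe000
step 4: a <- c                       0xffffe000
step 5: a <- ((element % -2) % 3)    0xffffffff
step 6: d <- -8                      0xffffffff
step 7: a <- ((d - a) + (element * a)) 0xffffffff

Answer: 8 steps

c: -2,-2,-2,-2,-2,-2,-2,-2,-2,-2,-2,-2,-2,10,11,12,13,14,15,16,17,18,19,20,21,22,23,24,25,26,27,28
d: -8,-8,-8,-8,-8,-8,-8,-8,-8,-8,-8,-8,-8,-8,-8,-8,-8,-8,-8,-8,-8,-8,-8,-8,-8,-8,-8,-8,-8,-8,-8,-8
a: -8,-8,-8,-4,-8,0,-8,4,-8,8,-8,12,-8,16,-8,20,-8,24,-8,28,-8,32,-8,36,-8,40,-8,44,-8,48,-8,52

steps = 8; useful = 192; efficiency = 192/256 = 3/4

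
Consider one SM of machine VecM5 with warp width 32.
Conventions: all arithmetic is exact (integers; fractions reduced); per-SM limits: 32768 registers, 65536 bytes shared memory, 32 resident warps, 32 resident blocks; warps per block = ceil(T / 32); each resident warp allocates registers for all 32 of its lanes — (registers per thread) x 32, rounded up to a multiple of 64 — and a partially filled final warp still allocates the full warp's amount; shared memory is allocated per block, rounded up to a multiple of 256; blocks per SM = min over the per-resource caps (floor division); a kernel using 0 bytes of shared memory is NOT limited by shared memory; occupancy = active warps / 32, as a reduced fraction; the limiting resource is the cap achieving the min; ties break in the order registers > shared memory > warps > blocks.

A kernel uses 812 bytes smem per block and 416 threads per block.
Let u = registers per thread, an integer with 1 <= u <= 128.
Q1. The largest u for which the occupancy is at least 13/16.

Answer: u = 38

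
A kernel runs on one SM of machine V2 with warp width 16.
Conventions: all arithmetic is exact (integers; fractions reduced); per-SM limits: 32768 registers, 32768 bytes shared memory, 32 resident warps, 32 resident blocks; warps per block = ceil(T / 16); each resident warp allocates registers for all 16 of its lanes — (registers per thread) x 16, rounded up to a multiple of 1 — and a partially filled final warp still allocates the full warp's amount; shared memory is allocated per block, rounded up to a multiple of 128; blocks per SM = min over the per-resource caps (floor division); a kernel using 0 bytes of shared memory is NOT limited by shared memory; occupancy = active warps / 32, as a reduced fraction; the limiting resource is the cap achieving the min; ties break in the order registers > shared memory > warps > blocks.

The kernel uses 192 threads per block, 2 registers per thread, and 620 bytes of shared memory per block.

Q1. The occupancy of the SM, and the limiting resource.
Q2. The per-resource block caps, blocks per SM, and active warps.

Answer: occupancy 3/4, limited by warps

registers: 85 blocks
shared memory: 51 blocks
warps: 2 blocks
blocks: 32 blocks

Answer: 2 blocks, 24 active warps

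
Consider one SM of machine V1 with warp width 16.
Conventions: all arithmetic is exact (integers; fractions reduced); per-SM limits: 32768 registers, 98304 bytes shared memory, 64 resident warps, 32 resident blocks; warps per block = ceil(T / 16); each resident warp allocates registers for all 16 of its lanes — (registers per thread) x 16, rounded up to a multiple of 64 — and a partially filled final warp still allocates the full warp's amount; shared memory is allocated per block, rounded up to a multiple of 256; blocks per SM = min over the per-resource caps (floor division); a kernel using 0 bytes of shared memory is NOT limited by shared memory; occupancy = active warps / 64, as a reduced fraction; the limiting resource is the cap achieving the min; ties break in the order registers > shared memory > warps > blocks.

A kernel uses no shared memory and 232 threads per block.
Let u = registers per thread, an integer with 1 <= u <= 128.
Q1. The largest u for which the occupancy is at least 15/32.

Answer: u = 68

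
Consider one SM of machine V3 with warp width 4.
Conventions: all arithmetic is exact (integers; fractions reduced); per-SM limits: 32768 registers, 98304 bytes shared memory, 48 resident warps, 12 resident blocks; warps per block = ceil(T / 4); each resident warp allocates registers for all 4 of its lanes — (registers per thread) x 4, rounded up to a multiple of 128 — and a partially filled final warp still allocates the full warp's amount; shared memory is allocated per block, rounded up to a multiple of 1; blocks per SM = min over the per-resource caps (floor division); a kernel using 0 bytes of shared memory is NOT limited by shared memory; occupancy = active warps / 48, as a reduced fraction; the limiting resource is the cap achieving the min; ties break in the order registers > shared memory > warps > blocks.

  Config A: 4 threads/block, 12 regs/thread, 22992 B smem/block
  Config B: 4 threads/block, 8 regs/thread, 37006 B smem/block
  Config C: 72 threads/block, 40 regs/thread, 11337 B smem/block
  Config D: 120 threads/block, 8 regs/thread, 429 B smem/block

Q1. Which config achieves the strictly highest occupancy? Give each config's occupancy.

occupancies: A 1/12, B 1/24, C 3/4, D 5/8

Answer: C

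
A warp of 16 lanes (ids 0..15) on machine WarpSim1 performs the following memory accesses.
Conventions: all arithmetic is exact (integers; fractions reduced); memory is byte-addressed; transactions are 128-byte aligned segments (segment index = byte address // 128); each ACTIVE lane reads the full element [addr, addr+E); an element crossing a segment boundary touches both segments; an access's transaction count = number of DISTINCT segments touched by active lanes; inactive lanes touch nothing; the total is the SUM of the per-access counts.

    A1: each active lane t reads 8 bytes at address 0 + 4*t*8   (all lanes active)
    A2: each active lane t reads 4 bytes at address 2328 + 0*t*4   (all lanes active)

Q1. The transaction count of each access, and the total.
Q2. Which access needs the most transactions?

A1: 4 transactions
A2: 1 transaction

Answer: 4,1; total 5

Answer: A1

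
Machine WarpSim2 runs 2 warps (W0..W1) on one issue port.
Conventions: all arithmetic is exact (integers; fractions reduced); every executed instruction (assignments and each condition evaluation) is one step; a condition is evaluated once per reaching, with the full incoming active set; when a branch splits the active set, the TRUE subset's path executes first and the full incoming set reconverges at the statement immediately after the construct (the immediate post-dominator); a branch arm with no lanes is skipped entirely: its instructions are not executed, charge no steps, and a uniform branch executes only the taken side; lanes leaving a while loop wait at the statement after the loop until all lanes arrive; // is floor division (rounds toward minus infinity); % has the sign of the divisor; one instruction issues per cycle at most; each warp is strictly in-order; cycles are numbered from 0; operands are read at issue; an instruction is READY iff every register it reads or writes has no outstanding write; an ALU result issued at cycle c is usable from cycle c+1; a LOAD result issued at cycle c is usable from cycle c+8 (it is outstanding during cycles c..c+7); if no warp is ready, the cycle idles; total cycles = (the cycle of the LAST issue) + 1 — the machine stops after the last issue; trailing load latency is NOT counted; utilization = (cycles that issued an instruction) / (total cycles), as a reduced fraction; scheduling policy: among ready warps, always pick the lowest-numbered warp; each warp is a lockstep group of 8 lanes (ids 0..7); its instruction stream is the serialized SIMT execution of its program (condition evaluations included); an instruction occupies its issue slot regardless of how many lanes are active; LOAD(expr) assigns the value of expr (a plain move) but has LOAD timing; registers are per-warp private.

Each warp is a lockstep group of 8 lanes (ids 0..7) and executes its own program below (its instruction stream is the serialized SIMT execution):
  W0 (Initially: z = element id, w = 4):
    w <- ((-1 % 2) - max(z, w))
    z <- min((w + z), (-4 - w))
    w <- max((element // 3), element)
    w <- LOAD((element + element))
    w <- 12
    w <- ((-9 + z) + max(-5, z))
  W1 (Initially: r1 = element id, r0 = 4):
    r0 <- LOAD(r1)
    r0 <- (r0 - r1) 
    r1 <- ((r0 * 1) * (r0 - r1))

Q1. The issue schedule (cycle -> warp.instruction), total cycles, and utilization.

cycle 0: W0.I0
cycle 1: W0.I1
cycle 2: W0.I2
cycle 3: W0.I3
cycle 4: W1.I0
cycle 5: idle
cycle 6: idle
cycle 7: idle
cycle 8: idle
cycle 9: idle
cycle 10: idle
cycle 11: W0.I4
cycle 12: W0.I5
cycle 13: W1.I1
cycle 14: W1.I2

Answer: 15 cycles, utilization 3/5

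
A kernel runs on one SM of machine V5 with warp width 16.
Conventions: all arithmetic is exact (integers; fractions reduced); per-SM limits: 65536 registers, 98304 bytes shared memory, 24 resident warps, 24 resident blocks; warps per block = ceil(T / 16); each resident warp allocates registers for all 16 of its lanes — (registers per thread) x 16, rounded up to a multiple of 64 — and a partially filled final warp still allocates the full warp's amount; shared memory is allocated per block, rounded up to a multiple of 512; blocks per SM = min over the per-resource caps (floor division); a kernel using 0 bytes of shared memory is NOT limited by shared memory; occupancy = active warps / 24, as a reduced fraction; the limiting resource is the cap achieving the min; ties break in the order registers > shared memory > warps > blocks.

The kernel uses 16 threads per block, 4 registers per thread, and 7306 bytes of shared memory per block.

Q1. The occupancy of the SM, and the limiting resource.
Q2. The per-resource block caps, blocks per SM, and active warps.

Answer: occupancy 1/2, limited by shared memory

registers: 1024 blocks
shared memory: 12 blocks
warps: 24 blocks
blocks: 24 blocks

Answer: 12 blocks, 12 active warps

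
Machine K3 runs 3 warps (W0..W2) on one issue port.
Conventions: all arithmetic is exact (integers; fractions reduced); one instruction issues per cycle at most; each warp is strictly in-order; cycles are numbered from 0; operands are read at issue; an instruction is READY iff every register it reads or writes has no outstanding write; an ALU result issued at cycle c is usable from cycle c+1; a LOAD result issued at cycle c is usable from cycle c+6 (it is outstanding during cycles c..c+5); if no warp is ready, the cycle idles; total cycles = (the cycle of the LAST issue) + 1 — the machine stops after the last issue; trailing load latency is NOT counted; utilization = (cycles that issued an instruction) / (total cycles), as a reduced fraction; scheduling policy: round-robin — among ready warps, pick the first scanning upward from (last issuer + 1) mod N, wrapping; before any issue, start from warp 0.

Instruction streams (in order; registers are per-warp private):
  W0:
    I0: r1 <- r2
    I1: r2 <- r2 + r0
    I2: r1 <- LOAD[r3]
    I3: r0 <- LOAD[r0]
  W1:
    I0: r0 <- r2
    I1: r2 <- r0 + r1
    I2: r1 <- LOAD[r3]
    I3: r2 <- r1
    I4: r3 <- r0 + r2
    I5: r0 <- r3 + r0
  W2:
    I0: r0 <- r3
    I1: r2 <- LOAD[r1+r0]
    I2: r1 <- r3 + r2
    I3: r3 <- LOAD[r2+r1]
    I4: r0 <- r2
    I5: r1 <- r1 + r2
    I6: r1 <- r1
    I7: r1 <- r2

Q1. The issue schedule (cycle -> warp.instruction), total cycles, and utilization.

cycle 0: W0.I0
cycle 1: W1.I0
cycle 2: W2.I0
cycle 3: W0.I1
cycle 4: W1.I1
cycle 5: W2.I1
cycle 6: W0.I2
cycle 7: W1.I2
cycle 8: W0.I3
cycle 9: idle
cycle 10: idle
cycle 11: W2.I2
cycle 12: W2.I3
cycle 13: W1.I3
cycle 14: W2.I4
cycle 15: W1.I4
cycle 16: W2.I5
cycle 17: W1.I5
cycle 18: W2.I6
cycle 19: W2.I7

Answer: 20 cycles, utilization 9/10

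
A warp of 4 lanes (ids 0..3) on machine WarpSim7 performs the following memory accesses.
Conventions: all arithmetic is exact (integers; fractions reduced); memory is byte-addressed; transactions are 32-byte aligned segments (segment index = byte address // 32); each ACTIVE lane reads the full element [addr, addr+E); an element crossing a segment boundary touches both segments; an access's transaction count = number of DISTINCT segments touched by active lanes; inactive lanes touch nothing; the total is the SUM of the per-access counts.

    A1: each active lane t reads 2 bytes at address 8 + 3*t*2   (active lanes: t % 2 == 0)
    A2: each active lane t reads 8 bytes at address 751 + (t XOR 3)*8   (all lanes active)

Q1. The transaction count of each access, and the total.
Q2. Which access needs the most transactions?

A1: 1 transaction
A2: 2 transactions

Answer: 1,2; total 3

Answer: A2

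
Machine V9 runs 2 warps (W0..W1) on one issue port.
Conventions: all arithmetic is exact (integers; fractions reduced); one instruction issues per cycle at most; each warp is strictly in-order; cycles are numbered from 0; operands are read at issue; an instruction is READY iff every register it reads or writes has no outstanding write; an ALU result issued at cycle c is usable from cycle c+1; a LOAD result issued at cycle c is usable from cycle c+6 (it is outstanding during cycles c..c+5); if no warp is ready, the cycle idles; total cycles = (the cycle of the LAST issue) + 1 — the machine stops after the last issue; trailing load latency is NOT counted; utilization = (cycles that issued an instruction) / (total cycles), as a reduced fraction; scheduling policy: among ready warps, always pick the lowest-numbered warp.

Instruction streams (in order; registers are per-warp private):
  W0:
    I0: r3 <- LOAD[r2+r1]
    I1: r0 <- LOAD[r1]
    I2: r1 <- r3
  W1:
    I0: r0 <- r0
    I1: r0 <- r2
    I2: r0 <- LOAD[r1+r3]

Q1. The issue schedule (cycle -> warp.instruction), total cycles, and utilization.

cycle 0: W0.I0
cycle 1: W0.I1
cycle 2: W1.I0
cycle 3: W1.I1
cycle 4: W1.I2
cycle 5: idle
cycle 6: W0.I2

Answer: 7 cycles, utilization 6/7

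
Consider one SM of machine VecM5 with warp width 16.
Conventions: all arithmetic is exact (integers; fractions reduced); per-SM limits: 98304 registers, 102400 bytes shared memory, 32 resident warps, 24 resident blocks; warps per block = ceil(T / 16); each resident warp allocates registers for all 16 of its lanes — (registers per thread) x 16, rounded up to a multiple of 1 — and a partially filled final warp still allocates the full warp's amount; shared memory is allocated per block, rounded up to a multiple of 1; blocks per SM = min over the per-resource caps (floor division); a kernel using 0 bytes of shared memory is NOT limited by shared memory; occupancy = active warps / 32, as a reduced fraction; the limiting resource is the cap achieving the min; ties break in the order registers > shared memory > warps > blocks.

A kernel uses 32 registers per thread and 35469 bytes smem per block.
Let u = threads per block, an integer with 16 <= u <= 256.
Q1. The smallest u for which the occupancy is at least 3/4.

Answer: u = 177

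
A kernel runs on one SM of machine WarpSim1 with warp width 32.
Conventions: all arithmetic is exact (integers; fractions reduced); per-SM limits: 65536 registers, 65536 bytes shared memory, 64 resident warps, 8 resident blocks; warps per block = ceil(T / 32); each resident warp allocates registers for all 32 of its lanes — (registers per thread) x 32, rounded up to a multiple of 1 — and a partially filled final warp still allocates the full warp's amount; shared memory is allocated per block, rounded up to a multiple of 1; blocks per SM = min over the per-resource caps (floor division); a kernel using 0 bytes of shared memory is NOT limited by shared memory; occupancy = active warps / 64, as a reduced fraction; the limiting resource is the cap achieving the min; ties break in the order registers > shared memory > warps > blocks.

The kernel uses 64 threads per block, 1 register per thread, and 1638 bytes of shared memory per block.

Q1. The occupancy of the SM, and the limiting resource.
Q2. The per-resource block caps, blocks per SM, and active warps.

Answer: occupancy 1/4, limited by blocks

registers: 1024 blocks
shared memory: 40 blocks
warps: 32 blocks
blocks: 8 blocks

Answer: 8 blocks, 16 active warps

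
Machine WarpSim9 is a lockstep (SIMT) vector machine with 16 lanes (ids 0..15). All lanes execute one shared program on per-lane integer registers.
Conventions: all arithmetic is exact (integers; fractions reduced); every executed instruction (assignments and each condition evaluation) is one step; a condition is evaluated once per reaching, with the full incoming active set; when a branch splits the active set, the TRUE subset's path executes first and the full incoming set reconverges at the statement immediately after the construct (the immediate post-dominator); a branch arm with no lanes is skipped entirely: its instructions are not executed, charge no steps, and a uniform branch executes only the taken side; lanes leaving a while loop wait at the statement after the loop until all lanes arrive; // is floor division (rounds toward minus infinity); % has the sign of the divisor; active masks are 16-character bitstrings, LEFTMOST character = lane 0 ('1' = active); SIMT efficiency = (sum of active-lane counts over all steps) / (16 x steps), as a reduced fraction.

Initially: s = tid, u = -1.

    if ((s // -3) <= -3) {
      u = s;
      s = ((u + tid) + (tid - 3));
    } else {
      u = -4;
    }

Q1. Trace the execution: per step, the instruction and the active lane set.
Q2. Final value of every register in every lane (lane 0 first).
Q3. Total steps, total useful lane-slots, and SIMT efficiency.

step 0: eval ((s // -3) <= -3)       1111111111111111
step 1: u <- s                       0000000111111111
step 2: s <- ((u + tid) + (tid - 3)) 0000000111111111
step 3: u <- -4                      1111111000000000

Answer: 4 steps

s: 0,1,2,3,4,5,6,18,21,24,27,30,33,36,39,42
u: -4,-4,-4,-4,-4,-4,-4,7,8,9,10,11,12,13,14,15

steps = 4; useful = 41; efficiency = 41/64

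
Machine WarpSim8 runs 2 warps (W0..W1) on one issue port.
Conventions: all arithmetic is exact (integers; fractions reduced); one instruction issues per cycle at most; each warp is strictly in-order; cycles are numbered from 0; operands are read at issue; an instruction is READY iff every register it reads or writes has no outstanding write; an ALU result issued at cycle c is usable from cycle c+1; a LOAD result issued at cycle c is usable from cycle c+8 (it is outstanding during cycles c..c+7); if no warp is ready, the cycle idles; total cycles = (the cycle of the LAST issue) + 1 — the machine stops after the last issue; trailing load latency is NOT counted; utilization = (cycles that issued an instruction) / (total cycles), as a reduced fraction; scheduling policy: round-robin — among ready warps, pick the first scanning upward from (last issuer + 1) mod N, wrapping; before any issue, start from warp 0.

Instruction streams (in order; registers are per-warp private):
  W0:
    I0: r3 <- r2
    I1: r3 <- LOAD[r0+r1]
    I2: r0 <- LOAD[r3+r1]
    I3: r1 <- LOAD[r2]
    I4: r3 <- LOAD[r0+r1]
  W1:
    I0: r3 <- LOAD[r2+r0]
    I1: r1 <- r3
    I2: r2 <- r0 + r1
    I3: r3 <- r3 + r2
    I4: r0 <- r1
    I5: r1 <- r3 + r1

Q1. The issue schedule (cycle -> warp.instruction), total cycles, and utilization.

cycle 0: W0.I0
cycle 1: W1.I0
cycle 2: W0.I1
cycle 3: idle
cycle 4: idle
cycle 5: idle
cycle 6: idle
cycle 7: idle
cycle 8: idle
cycle 9: W1.I1
cycle 10: W0.I2
cycle 11: W1.I2
cycle 12: W0.I3
cycle 13: W1.I3
cycle 14: W1.I4
cycle 15: W1.I5
cycle 16: idle
cycle 17: idle
cycle 18: idle
cycle 19: idle
cycle 20: W0.I4

Answer: 21 cycles, utilization 11/21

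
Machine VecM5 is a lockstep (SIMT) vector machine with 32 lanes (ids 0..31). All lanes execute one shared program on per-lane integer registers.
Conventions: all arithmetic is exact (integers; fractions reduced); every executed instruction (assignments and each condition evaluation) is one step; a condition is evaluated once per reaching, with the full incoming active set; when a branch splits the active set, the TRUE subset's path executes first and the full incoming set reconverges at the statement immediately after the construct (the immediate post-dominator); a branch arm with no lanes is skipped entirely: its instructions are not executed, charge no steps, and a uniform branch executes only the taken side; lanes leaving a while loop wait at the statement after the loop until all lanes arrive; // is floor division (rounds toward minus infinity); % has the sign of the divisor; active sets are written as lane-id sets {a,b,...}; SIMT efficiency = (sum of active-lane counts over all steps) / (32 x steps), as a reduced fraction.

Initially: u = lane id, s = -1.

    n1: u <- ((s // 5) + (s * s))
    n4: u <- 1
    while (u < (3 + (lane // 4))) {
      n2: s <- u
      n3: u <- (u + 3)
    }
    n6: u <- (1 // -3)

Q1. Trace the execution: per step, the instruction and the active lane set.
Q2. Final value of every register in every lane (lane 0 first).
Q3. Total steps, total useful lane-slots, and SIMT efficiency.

step 0: u <- ((s // 5) + (s * s))    {0,1,2,3,4,5,6,7,8,9,10,11,12,13,14,15,16,17,18,19,20,21,22,23,24,25,26,27,28,29,30,31}
step 1: u <- 1                       {0,1,2,3,4,5,6,7,8,9,10,11,12,13,14,15,16,17,18,19,20,21,22,23,24,25,26,27,28,29,30,31}
step 2: eval (u < (3 + (lane // 4))) {0,1,2,3,4,5,6,7,8,9,10,11,12,13,14,15,16,17,18,19,20,21,22,23,24,25,26,27,28,29,30,31}
step 3: s <- u                       {0,1,2,3,4,5,6,7,8,9,10,11,12,13,14,15,16,17,18,19,20,21,22,23,24,25,26,27,28,29,30,31}
step 4: u <- (u + 3)                 {0,1,2,3,4,5,6,7,8,9,10,11,12,13,14,15,16,17,18,19,20,21,22,23,24,25,26,27,28,29,30,31}
step 5: eval (u < (3 + (lane // 4))) {0,1,2,3,4,5,6,7,8,9,10,11,12,13,14,15,16,17,18,19,20,21,22,23,24,25,26,27,28,29,30,31}
step 6: s <- u                       {8,9,10,11,12,13,14,15,16,17,18,19,20,21,22,23,24,25,26,27,28,29,30,31}
step 7: u <- (u + 3)                 {8,9,10,11,12,13,14,15,16,17,18,19,20,21,22,23,24,25,26,27,28,29,30,31}
step 8: eval (u < (3 + (lane // 4))) {8,9,10,11,12,13,14,15,16,17,18,19,20,21,22,23,24,25,26,27,28,29,30,31}
step 9: s <- u                       {20,21,22,23,24,25,26,27,28,29,30,31}
step 10: u <- (u + 3)                 {20,21,22,23,24,25,26,27,28,29,30,31}
step 11: eval (u < (3 + (lane // 4))) {20,21,22,23,24,25,26,27,28,29,30,31}
step 12: u <- (1 // -3)               {0,1,2,3,4,5,6,7,8,9,10,11,12,13,14,15,16,17,18,19,20,21,22,23,24,25,26,27,28,29,30,31}

Answer: 13 steps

u: -1,-1,-1,-1,-1,-1,-1,-1,-1,-1,-1,-1,-1,-1,-1,-1,-1,-1,-1,-1,-1,-1,-1,-1,-1,-1,-1,-1,-1,-1,-1,-1
s: 1,1,1,1,1,1,1,1,4,4,4,4,4,4,4,4,4,4,4,4,7,7,7,7,7,7,7,7,7,7,7,7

steps = 13; useful = 332; efficiency = 332/416 = 83/104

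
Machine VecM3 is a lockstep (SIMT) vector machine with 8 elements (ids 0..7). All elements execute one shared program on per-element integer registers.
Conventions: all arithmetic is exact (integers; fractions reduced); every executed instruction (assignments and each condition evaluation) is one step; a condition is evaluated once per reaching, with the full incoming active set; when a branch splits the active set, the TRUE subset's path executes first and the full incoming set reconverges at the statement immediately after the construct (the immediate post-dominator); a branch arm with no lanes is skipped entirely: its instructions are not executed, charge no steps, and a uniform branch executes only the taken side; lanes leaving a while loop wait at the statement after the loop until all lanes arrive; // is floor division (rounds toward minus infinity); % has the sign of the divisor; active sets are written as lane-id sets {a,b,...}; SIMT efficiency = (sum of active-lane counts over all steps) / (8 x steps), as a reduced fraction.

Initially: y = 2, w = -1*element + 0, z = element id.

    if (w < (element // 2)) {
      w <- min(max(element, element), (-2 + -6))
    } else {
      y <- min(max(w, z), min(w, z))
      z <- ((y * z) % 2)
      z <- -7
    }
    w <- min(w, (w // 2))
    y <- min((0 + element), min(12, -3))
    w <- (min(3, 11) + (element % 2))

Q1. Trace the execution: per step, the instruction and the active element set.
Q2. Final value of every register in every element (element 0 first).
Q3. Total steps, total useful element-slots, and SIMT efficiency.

step 0: eval (w < (element // 2))    {0,1,2,3,4,5,6,7}
step 1: w <- min(max(element, element), (-2 + -6)) {1,2,3,4,5,6,7}
step 2: y <- min(max(w, z), min(w, z)) {0}
step 3: z <- ((y * z) % 2)           {0}
step 4: z <- -7                      {0}
step 5: w <- min(w, (w // 2))        {0,1,2,3,4,5,6,7}
step 6: y <- min((0 + element), min(12, -3)) {0,1,2,3,4,5,6,7}
step 7: w <- (min(3, 11) + (element % 2)) {0,1,2,3,4,5,6,7}

Answer: 8 steps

y: -3,-3,-3,-3,-3,-3,-3,-3
w: 3,4,3,4,3,4,3,4
z: -7,1,2,3,4,5,6,7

steps = 8; useful = 42; efficiency = 42/64 = 21/32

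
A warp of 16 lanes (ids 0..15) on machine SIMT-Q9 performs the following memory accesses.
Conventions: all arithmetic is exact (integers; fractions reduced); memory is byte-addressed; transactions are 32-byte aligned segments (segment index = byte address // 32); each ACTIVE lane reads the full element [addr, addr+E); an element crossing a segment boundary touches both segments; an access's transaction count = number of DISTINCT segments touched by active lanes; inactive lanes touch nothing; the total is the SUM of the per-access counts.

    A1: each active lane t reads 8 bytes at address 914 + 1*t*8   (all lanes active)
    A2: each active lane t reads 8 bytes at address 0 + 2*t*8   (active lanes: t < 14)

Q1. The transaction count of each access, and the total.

A1: 5 transactions
A2: 7 transactions

Answer: 5,7; total 12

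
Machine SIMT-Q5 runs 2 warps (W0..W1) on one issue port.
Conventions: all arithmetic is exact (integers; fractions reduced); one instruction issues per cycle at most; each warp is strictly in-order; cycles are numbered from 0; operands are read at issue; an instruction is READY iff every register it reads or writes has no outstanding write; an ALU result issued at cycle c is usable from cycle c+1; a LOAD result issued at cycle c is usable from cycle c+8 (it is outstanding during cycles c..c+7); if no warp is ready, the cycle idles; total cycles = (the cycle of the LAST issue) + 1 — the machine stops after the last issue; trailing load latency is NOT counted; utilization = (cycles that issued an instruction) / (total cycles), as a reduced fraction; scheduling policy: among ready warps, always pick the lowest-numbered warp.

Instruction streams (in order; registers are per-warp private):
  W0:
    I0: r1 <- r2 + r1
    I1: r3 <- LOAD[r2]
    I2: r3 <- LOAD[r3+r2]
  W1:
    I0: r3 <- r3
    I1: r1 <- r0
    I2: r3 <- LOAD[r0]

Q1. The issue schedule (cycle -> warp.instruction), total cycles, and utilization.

cycle 0: W0.I0
cycle 1: W0.I1
cycle 2: W1.I0
cycle 3: W1.I1
cycle 4: W1.I2
cycle 5: idle
cycle 6: idle
cycle 7: idle
cycle 8: idle
cycle 9: W0.I2

Answer: 10 cycles, utilization 3/5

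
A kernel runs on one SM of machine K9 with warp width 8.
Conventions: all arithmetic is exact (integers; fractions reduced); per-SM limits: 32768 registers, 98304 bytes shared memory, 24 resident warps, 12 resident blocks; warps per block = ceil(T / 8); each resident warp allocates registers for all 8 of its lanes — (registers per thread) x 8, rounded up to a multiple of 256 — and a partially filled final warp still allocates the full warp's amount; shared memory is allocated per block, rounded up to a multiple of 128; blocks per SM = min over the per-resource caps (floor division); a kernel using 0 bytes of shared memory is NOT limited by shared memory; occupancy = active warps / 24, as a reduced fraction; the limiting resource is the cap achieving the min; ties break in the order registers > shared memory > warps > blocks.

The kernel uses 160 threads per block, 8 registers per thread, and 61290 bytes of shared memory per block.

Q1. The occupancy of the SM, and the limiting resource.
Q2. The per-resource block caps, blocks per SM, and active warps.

Answer: occupancy 5/6, limited by shared memory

registers: 6 blocks
shared memory: 1 block
warps: 1 block
blocks: 12 blocks

Answer: 1 block, 20 active warps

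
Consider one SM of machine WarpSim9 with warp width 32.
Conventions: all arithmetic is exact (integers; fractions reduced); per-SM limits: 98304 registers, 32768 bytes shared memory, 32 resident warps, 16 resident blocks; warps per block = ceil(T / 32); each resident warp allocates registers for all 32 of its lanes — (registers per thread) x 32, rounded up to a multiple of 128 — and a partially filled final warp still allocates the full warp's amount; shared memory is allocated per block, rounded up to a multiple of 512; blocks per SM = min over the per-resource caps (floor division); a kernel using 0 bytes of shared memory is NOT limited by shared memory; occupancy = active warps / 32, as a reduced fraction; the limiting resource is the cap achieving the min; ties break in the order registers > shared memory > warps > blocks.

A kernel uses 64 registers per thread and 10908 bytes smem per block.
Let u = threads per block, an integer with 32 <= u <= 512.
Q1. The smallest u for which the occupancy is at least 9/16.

Answer: u = 257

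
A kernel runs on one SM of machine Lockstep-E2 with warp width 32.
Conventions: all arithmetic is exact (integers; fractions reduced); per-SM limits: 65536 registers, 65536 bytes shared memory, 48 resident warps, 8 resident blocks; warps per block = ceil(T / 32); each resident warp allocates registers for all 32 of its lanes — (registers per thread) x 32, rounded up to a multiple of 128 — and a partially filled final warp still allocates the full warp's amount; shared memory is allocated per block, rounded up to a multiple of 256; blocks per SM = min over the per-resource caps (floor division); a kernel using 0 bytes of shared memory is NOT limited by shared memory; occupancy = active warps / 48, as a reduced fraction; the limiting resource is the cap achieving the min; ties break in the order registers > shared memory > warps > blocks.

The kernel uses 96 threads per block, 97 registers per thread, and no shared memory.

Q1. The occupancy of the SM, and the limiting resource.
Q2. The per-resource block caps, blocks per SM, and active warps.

Answer: occupancy 3/8, limited by registers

registers: 6 blocks
shared memory: no limit (kernel uses none)
warps: 16 blocks
blocks: 8 blocks

Answer: 6 blocks, 18 active warps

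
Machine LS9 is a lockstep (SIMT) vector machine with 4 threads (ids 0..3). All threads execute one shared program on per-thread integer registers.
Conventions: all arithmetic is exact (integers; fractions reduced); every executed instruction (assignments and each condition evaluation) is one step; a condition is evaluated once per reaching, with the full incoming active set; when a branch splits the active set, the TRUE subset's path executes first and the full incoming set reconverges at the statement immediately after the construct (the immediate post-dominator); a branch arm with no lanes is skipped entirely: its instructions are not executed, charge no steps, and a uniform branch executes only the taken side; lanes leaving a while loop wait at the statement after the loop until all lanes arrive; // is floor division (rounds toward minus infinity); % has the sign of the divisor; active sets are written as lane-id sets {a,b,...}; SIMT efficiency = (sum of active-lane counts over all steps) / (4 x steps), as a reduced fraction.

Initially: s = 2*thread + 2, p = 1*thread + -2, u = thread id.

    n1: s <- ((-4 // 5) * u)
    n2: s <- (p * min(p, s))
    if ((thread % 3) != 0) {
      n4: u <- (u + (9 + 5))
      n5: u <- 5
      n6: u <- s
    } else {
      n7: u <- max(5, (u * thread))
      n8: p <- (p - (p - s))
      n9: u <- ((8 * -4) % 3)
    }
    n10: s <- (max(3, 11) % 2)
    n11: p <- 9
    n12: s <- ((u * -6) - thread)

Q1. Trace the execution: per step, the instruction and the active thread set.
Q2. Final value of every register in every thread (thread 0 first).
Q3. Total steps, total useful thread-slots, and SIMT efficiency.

step 0: s <- ((-4 // 5) * u)         {0,1,2,3}
step 1: s <- (p * min(p, s))         {0,1,2,3}
step 2: eval ((thread % 3) != 0)     {0,1,2,3}
step 3: u <- (u + (9 + 5))           {1,2}
step 4: u <- 5                       {1,2}
step 5: u <- s                       {1,2}
step 6: u <- max(5, (u * thread))    {0,3}
step 7: p <- (p - (p - s))           {0,3}
step 8: u <- ((8 * -4) % 3)          {0,3}
step 9: s <- (max(3, 11) % 2)        {0,1,2,3}
step 10: p <- 9                       {0,1,2,3}
step 11: s <- ((u * -6) - thread)     {0,1,2,3}

Answer: 12 steps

s: -6,-7,-2,-9
p: 9,9,9,9
u: 1,1,0,1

steps = 12; useful = 36; efficiency = 36/48 = 3/4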